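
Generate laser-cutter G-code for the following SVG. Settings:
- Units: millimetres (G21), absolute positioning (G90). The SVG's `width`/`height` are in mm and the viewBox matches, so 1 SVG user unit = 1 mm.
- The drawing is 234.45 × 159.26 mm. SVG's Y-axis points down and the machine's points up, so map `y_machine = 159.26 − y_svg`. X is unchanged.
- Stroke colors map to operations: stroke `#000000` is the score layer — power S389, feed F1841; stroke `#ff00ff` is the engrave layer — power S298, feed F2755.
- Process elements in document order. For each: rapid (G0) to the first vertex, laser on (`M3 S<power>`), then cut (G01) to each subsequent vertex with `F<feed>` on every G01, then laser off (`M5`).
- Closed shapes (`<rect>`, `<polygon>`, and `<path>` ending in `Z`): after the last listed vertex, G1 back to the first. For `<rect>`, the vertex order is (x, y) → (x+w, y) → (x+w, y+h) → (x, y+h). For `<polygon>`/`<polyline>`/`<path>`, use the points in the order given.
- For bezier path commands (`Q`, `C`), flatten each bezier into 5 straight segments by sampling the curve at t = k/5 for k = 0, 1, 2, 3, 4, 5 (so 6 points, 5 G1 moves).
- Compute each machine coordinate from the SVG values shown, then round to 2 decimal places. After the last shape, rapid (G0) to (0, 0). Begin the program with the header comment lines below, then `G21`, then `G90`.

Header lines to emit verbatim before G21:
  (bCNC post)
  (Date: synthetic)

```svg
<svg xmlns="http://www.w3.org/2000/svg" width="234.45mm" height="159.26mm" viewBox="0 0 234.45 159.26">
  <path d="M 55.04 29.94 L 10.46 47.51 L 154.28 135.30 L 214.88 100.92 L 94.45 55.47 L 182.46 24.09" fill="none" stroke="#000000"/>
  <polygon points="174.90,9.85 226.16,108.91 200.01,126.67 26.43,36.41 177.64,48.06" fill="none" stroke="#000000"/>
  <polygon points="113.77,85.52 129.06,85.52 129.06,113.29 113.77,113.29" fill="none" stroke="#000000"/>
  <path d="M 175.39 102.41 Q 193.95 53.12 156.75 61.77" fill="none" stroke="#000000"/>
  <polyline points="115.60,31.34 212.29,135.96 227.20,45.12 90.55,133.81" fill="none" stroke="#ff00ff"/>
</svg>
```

viewBox `0 0 234.45 159.26` with mm width/height → 1 unit = 1 mm. Flip: y_m = 159.26 − y_svg.

**Shape 1** — `<path>` open polyline, stroke `#000000` → score (S389, F1841). Machine vertices: (55.04,129.32) → (10.46,111.75) → (154.28,23.96) → (214.88,58.34) → (94.45,103.79) → (182.46,135.17). Open path.

**Shape 2** — `<polygon>` closed polygon, stroke `#000000` → score (S389, F1841). Machine vertices: (174.90,149.41) → (226.16,50.35) → (200.01,32.59) → (26.43,122.85) → (177.64,111.20) → (174.90,149.41). Closed: final G1 returns to the first vertex.

**Shape 3** — `<polygon>` rectangle, stroke `#000000` → score (S389, F1841). Machine vertices: (113.77,73.74) → (129.06,73.74) → (129.06,45.97) → (113.77,45.97) → (113.77,73.74). Closed: final G1 returns to the first vertex.

**Shape 4** — `<path>` quadratic bezier, stroke `#000000` → score (S389, F1841). Control points (SVG): P0=(175.39,102.41), P1=(193.95,53.12), P2=(156.75,61.77); sampled at t=k/5. Machine vertices: (175.39,56.85) → (180.58,74.25) → (181.32,87.01) → (177.59,95.14) → (169.40,98.63) → (156.75,97.49). Open path.

**Shape 5** — `<polyline>` open polyline, stroke `#ff00ff` → engrave (S298, F2755). Machine vertices: (115.60,127.92) → (212.29,23.30) → (227.20,114.14) → (90.55,25.45). Open path.

(bCNC post)
(Date: synthetic)
G21
G90
G0 X55.04 Y129.32
M3 S389
G01 X10.46 Y111.75 F1841
G01 X154.28 Y23.96 F1841
G01 X214.88 Y58.34 F1841
G01 X94.45 Y103.79 F1841
G01 X182.46 Y135.17 F1841
M5
G0 X174.90 Y149.41
M3 S389
G01 X226.16 Y50.35 F1841
G01 X200.01 Y32.59 F1841
G01 X26.43 Y122.85 F1841
G01 X177.64 Y111.20 F1841
G01 X174.90 Y149.41 F1841
M5
G0 X113.77 Y73.74
M3 S389
G01 X129.06 Y73.74 F1841
G01 X129.06 Y45.97 F1841
G01 X113.77 Y45.97 F1841
G01 X113.77 Y73.74 F1841
M5
G0 X175.39 Y56.85
M3 S389
G01 X180.58 Y74.25 F1841
G01 X181.32 Y87.01 F1841
G01 X177.59 Y95.14 F1841
G01 X169.40 Y98.63 F1841
G01 X156.75 Y97.49 F1841
M5
G0 X115.60 Y127.92
M3 S298
G01 X212.29 Y23.30 F2755
G01 X227.20 Y114.14 F2755
G01 X90.55 Y25.45 F2755
M5
G0 X0.00 Y0.00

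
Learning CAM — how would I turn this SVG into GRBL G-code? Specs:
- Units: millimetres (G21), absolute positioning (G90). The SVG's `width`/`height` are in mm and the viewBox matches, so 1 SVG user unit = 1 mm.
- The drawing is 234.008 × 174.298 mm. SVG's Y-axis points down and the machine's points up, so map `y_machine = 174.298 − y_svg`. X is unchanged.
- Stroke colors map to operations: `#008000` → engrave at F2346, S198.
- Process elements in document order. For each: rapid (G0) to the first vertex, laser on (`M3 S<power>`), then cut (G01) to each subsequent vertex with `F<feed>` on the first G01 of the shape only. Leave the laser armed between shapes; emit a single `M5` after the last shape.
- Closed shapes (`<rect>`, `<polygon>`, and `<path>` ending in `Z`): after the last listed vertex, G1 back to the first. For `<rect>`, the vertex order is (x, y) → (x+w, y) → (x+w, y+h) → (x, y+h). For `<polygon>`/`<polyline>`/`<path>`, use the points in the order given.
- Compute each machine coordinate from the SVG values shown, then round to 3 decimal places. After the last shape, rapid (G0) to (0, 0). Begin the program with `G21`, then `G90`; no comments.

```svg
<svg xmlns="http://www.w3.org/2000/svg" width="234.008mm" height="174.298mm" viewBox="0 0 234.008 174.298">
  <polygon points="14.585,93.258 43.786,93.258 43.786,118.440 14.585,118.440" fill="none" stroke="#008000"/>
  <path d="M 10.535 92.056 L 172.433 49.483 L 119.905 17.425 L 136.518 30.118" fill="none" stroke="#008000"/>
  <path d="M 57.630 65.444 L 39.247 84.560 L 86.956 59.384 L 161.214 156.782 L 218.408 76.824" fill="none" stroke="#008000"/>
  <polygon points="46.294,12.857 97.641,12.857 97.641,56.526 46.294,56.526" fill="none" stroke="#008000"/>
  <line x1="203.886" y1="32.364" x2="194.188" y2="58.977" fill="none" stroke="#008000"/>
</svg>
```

G21
G90
G0 X14.585 Y81.040
M3 S198
G01 X43.786 Y81.040 F2346
G01 X43.786 Y55.858
G01 X14.585 Y55.858
G01 X14.585 Y81.040
G0 X10.535 Y82.242
M3 S198
G01 X172.433 Y124.815 F2346
G01 X119.905 Y156.873
G01 X136.518 Y144.180
G0 X57.630 Y108.854
M3 S198
G01 X39.247 Y89.738 F2346
G01 X86.956 Y114.914
G01 X161.214 Y17.516
G01 X218.408 Y97.474
G0 X46.294 Y161.441
M3 S198
G01 X97.641 Y161.441 F2346
G01 X97.641 Y117.772
G01 X46.294 Y117.772
G01 X46.294 Y161.441
G0 X203.886 Y141.934
M3 S198
G01 X194.188 Y115.321 F2346
M5
G0 X0.000 Y0.000

Since the viewBox matches the mm dimensions, user units are millimetres directly. The only transform is the Y-flip y_m = 174.298 − y_svg.

Shape 1 is a rectangle drawn with `<polygon>`. Its stroke #008000 means engrave at S198, F2346. After flipping Y the toolpath is (14.585,81.040) → (43.786,81.040) → (43.786,55.858) → (14.585,55.858) → (14.585,81.040), returning to the start.

Shape 2 is a open polyline drawn with `<path>`. Its stroke #008000 means engrave at S198, F2346. After flipping Y the toolpath is (10.535,82.242) → (172.433,124.815) → (119.905,156.873) → (136.518,144.180).

Shape 3 is a open polyline drawn with `<path>`. Its stroke #008000 means engrave at S198, F2346. After flipping Y the toolpath is (57.630,108.854) → (39.247,89.738) → (86.956,114.914) → (161.214,17.516) → (218.408,97.474).

Shape 4 is a rectangle drawn with `<polygon>`. Its stroke #008000 means engrave at S198, F2346. After flipping Y the toolpath is (46.294,161.441) → (97.641,161.441) → (97.641,117.772) → (46.294,117.772) → (46.294,161.441), returning to the start.

Shape 5 is a line segment drawn with `<line>`. Its stroke #008000 means engrave at S198, F2346. After flipping Y the toolpath is (203.886,141.934) → (194.188,115.321).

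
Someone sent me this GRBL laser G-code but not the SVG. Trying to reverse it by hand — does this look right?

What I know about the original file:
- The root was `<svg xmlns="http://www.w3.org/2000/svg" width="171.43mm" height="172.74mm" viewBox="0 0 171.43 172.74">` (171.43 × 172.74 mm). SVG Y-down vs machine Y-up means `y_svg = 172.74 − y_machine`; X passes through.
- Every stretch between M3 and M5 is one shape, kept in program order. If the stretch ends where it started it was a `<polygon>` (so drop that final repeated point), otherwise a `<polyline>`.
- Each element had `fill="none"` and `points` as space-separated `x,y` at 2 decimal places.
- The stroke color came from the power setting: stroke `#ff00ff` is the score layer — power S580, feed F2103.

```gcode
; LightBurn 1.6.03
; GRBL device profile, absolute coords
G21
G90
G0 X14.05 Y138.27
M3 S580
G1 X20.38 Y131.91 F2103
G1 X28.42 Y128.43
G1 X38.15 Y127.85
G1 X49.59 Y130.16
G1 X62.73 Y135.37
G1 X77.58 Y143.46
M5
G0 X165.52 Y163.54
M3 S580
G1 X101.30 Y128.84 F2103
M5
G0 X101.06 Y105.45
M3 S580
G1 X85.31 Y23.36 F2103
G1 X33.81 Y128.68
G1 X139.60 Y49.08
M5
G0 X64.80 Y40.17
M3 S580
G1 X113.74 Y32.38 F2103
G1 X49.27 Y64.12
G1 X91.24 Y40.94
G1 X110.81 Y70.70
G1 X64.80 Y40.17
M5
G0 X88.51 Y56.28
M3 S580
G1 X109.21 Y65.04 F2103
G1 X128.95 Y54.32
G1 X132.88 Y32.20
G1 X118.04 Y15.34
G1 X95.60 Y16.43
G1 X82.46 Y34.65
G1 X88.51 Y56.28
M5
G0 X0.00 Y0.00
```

Machine Y-up, SVG Y-down with viewBox height 172.74, so y_svg = 172.74 − y_machine; X carries over. Every run uses S580, so all elements get stroke `#ff00ff` (score).

Run 1: The run is open, so emit a `<polyline>` with points (Y-flipped): 14.05,34.47 20.38,40.83 28.42,44.31 38.15,44.89 49.59,42.58 62.73,37.37 77.58,29.28.

Run 2: The run is open, so emit a `<polyline>` with points (Y-flipped): 165.52,9.20 101.30,43.90.

Run 3: The run is open, so emit a `<polyline>` with points (Y-flipped): 101.06,67.29 85.31,149.38 33.81,44.06 139.60,123.66.

Run 4: The run returns to its start, so emit a `<polygon>` with points (Y-flipped): 64.80,132.57 113.74,140.36 49.27,108.62 91.24,131.80 110.81,102.04.

Run 5: The run returns to its start, so emit a `<polygon>` with points (Y-flipped): 88.51,116.46 109.21,107.70 128.95,118.42 132.88,140.54 118.04,157.40 95.60,156.31 82.46,138.09.

<svg xmlns="http://www.w3.org/2000/svg" width="171.43mm" height="172.74mm" viewBox="0 0 171.43 172.74">
  <polyline points="14.05,34.47 20.38,40.83 28.42,44.31 38.15,44.89 49.59,42.58 62.73,37.37 77.58,29.28" fill="none" stroke="#ff00ff"/>
  <polyline points="165.52,9.20 101.30,43.90" fill="none" stroke="#ff00ff"/>
  <polyline points="101.06,67.29 85.31,149.38 33.81,44.06 139.60,123.66" fill="none" stroke="#ff00ff"/>
  <polygon points="64.80,132.57 113.74,140.36 49.27,108.62 91.24,131.80 110.81,102.04" fill="none" stroke="#ff00ff"/>
  <polygon points="88.51,116.46 109.21,107.70 128.95,118.42 132.88,140.54 118.04,157.40 95.60,156.31 82.46,138.09" fill="none" stroke="#ff00ff"/>
</svg>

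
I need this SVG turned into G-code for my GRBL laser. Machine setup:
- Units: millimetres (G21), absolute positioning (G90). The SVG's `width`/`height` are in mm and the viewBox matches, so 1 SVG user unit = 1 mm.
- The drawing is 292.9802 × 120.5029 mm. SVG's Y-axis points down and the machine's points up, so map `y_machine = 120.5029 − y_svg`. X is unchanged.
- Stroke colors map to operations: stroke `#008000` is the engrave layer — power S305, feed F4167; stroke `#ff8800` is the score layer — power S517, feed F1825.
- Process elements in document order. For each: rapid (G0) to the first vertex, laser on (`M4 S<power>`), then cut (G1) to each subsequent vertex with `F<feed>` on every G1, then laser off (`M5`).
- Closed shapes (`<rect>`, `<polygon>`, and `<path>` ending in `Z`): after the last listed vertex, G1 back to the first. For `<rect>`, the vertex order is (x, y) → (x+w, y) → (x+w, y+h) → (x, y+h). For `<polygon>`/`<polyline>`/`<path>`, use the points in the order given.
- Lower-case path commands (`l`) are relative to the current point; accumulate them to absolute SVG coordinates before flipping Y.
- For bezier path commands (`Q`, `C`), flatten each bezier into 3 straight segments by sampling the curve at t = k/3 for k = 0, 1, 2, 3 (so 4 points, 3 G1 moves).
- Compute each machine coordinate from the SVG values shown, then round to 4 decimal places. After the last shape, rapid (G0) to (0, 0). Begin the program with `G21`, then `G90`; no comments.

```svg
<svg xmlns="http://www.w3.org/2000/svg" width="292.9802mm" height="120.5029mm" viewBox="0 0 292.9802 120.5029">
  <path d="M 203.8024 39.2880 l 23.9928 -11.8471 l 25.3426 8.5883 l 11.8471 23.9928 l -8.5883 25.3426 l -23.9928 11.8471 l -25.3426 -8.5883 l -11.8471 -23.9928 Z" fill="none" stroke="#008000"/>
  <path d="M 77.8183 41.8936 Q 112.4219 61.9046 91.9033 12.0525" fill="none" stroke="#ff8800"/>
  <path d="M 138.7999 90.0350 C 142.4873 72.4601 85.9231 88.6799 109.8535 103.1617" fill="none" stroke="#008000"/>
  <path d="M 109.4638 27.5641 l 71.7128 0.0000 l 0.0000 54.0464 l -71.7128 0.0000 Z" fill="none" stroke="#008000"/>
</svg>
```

1 u = 1 mm; y_m = 120.5029 − y.

[1] `<path>` regular polygon, #008000→engrave S305 F4167: (203.8024,81.2149) → (227.7952,93.0620) → (253.1378,84.4737) → (264.9849,60.4809) → (256.3966,35.1383) → (232.4038,23.2912) → (207.0612,31.8795) → (195.2141,55.8723) → (203.8024,81.2149) (closed)

[2] `<path>` quadratic bezier, #ff8800→score S517 F1825: (77.8183,78.6093) → (94.7627,73.0312) → (99.4577,82.9782) → (91.9033,108.4504)

[3] `<path>` cubic bezier, #008000→engrave S305 F4167: (138.7999,30.4679) → (127.6163,38.0939) → (107.5418,31.0863) → (109.8535,17.3412)

[4] `<path>` rectangle, #008000→engrave S305 F4167: (109.4638,92.9388) → (181.1766,92.9388) → (181.1766,38.8924) → (109.4638,38.8924) → (109.4638,92.9388) (closed)

G21
G90
G0 X203.8024 Y81.2149
M4 S305
G1 X227.7952 Y93.0620 F4167
G1 X253.1378 Y84.4737 F4167
G1 X264.9849 Y60.4809 F4167
G1 X256.3966 Y35.1383 F4167
G1 X232.4038 Y23.2912 F4167
G1 X207.0612 Y31.8795 F4167
G1 X195.2141 Y55.8723 F4167
G1 X203.8024 Y81.2149 F4167
M5
G0 X77.8183 Y78.6093
M4 S517
G1 X94.7627 Y73.0312 F1825
G1 X99.4577 Y82.9782 F1825
G1 X91.9033 Y108.4504 F1825
M5
G0 X138.7999 Y30.4679
M4 S305
G1 X127.6163 Y38.0939 F4167
G1 X107.5418 Y31.0863 F4167
G1 X109.8535 Y17.3412 F4167
M5
G0 X109.4638 Y92.9388
M4 S305
G1 X181.1766 Y92.9388 F4167
G1 X181.1766 Y38.8924 F4167
G1 X109.4638 Y38.8924 F4167
G1 X109.4638 Y92.9388 F4167
M5
G0 X0.0000 Y0.0000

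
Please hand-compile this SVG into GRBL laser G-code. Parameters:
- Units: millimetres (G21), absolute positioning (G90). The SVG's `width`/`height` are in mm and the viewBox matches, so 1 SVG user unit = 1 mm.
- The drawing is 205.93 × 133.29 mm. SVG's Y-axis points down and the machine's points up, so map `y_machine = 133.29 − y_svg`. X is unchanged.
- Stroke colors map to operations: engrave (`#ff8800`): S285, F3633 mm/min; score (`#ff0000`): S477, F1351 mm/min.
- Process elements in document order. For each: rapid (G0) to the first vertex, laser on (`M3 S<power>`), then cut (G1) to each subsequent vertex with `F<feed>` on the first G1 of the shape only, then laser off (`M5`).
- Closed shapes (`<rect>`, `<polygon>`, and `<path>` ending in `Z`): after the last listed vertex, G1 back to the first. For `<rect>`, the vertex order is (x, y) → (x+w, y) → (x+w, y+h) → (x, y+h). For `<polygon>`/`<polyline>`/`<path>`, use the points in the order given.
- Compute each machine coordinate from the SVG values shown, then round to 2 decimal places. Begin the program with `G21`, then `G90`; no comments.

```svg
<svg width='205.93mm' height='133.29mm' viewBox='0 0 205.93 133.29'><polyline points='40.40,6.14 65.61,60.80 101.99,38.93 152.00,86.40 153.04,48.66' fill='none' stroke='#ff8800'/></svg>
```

G21
G90
G0 X40.40 Y127.15
M3 S285
G1 X65.61 Y72.49 F3633
G1 X101.99 Y94.36
G1 X152.00 Y46.89
G1 X153.04 Y84.63
M5

Since the viewBox matches the mm dimensions, user units are millimetres directly. The only transform is the Y-flip y_m = 133.29 − y_svg.

Shape 1 is a open polyline drawn with `<polyline>`. Its stroke #ff8800 means engrave at S285, F3633. After flipping Y the toolpath is (40.40,127.15) → (65.61,72.49) → (101.99,94.36) → (152.00,46.89) → (153.04,84.63).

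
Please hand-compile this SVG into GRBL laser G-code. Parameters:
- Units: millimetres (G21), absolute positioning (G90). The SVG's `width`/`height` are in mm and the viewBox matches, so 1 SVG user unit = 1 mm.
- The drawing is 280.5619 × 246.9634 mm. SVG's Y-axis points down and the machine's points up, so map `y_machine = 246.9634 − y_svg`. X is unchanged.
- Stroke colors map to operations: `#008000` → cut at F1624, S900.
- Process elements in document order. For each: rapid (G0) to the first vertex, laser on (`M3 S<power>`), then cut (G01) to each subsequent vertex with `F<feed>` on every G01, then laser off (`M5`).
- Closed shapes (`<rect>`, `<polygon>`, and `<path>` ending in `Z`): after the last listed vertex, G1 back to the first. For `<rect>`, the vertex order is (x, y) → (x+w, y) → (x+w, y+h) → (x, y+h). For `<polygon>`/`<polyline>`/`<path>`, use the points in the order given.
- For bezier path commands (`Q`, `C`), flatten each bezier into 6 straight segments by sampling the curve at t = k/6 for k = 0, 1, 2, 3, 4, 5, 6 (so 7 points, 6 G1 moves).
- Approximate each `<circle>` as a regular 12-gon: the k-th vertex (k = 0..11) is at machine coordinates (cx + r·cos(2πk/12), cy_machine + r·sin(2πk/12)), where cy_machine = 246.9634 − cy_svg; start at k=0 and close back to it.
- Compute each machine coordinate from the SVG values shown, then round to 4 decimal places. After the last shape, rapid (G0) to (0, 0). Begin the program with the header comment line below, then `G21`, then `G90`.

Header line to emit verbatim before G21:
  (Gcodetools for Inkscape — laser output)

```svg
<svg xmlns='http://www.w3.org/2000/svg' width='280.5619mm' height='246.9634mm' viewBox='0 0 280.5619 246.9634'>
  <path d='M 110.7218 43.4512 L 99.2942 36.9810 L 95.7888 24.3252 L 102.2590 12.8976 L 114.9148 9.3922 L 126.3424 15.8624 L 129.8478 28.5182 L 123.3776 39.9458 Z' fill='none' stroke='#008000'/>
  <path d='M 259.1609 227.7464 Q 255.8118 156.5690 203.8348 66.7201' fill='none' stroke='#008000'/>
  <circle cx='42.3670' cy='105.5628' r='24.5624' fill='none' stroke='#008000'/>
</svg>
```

1 u = 1 mm; y_m = 246.9634 − y.

[1] `<path>` regular polygon, #008000→cut S900 F1624: (110.7218,203.5122) → (99.2942,209.9824) → (95.7888,222.6382) → (102.2590,234.0658) → (114.9148,237.5712) → (126.3424,231.1010) → (129.8478,218.4452) → (123.3776,207.0176) → (110.7218,203.5122) (closed)

[2] `<path>` quadratic bezier, #008000→cut S900 F1624: (259.1609,19.2170) → (256.6938,43.4615) → (251.5251,68.7432) → (243.6548,95.0623) → (233.0830,122.4186) → (219.8097,150.8123) → (203.8348,180.2433)

[3] `<circle>` circle, #008000→cut S900 F1624: (66.9294,141.4006) → (63.6387,153.6818) → (54.6482,162.6723) → (42.3670,165.9630) → (30.0858,162.6723) → (21.0953,153.6818) → (17.8046,141.4006) → (21.0953,129.1194) → (30.0858,120.1289) → (42.3670,116.8382) → (54.6482,120.1289) → (63.6387,129.1194) → (66.9294,141.4006) (closed)

(Gcodetools for Inkscape — laser output)
G21
G90
G0 X110.7218 Y203.5122
M3 S900
G01 X99.2942 Y209.9824 F1624
G01 X95.7888 Y222.6382 F1624
G01 X102.2590 Y234.0658 F1624
G01 X114.9148 Y237.5712 F1624
G01 X126.3424 Y231.1010 F1624
G01 X129.8478 Y218.4452 F1624
G01 X123.3776 Y207.0176 F1624
G01 X110.7218 Y203.5122 F1624
M5
G0 X259.1609 Y19.2170
M3 S900
G01 X256.6938 Y43.4615 F1624
G01 X251.5251 Y68.7432 F1624
G01 X243.6548 Y95.0623 F1624
G01 X233.0830 Y122.4186 F1624
G01 X219.8097 Y150.8123 F1624
G01 X203.8348 Y180.2433 F1624
M5
G0 X66.9294 Y141.4006
M3 S900
G01 X63.6387 Y153.6818 F1624
G01 X54.6482 Y162.6723 F1624
G01 X42.3670 Y165.9630 F1624
G01 X30.0858 Y162.6723 F1624
G01 X21.0953 Y153.6818 F1624
G01 X17.8046 Y141.4006 F1624
G01 X21.0953 Y129.1194 F1624
G01 X30.0858 Y120.1289 F1624
G01 X42.3670 Y116.8382 F1624
G01 X54.6482 Y120.1289 F1624
G01 X63.6387 Y129.1194 F1624
G01 X66.9294 Y141.4006 F1624
M5
G0 X0.0000 Y0.0000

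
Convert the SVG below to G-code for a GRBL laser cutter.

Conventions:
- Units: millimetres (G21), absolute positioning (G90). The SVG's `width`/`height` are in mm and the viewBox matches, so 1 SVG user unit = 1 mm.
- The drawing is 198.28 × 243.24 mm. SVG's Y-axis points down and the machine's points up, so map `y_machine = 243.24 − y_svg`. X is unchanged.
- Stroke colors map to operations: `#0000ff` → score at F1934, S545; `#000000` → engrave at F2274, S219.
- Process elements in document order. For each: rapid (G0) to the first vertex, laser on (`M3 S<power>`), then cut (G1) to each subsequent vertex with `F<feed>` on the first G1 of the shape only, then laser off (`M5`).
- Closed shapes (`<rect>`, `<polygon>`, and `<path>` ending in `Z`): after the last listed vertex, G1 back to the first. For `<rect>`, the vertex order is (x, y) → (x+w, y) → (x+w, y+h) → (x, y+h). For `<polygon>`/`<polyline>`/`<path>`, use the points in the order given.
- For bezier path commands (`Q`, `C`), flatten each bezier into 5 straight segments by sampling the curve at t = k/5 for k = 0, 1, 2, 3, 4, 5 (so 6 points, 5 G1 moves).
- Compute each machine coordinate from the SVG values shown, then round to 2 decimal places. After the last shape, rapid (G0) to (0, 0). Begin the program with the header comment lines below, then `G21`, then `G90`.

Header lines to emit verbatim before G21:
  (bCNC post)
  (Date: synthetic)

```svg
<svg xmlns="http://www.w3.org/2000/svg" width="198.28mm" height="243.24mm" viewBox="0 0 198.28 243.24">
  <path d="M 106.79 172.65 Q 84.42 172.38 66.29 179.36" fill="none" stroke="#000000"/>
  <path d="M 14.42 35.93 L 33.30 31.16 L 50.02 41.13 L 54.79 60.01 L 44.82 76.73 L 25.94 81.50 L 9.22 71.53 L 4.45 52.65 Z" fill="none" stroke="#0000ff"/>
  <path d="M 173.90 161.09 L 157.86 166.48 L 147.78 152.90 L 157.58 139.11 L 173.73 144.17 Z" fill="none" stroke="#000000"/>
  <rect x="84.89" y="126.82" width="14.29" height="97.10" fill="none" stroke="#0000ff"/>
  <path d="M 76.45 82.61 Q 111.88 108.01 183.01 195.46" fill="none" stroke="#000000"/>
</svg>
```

(bCNC post)
(Date: synthetic)
G21
G90
G0 X106.79 Y70.59
M3 S219
G1 X98.01 Y70.41 F2274
G1 X89.57 Y69.65
G1 X81.47 Y68.30
G1 X73.71 Y66.38
G1 X66.29 Y63.88
M5
G0 X14.42 Y207.31
M3 S545
G1 X33.30 Y212.08 F1934
G1 X50.02 Y202.11
G1 X54.79 Y183.23
G1 X44.82 Y166.51
G1 X25.94 Y161.74
G1 X9.22 Y171.71
G1 X4.45 Y190.59
G1 X14.42 Y207.31
M5
G0 X173.90 Y82.15
M3 S219
G1 X157.86 Y76.76 F2274
G1 X147.78 Y90.34
G1 X157.58 Y104.13
G1 X173.73 Y99.07
G1 X173.90 Y82.15
M5
G0 X84.89 Y116.42
M3 S545
G1 X99.18 Y116.42 F1934
G1 X99.18 Y19.32
G1 X84.89 Y19.32
G1 X84.89 Y116.42
M5
G0 X76.45 Y160.63
M3 S219
G1 X92.05 Y147.99 F2274
G1 X110.51 Y130.38
G1 X131.82 Y107.81
G1 X155.99 Y80.28
G1 X183.01 Y47.78
M5
G0 X0.00 Y0.00

viewBox `0 0 198.28 243.24` with mm width/height → 1 unit = 1 mm. Flip: y_m = 243.24 − y_svg.

**Shape 1** — `<path>` quadratic bezier, stroke `#000000` → engrave (S219, F2274). Control points (SVG): P0=(106.79,172.65), P1=(84.42,172.38), P2=(66.29,179.36); sampled at t=k/5. Machine vertices: (106.79,70.59) → (98.01,70.41) → (89.57,69.65) → (81.47,68.30) → (73.71,66.38) → (66.29,63.88). Open path.

**Shape 2** — `<path>` regular polygon, stroke `#0000ff` → score (S545, F1934). Machine vertices: (14.42,207.31) → (33.30,212.08) → (50.02,202.11) → (54.79,183.23) → (44.82,166.51) → (25.94,161.74) → (9.22,171.71) → (4.45,190.59) → (14.42,207.31). Closed: final G1 returns to the first vertex.

**Shape 3** — `<path>` regular polygon, stroke `#000000` → engrave (S219, F2274). Machine vertices: (173.90,82.15) → (157.86,76.76) → (147.78,90.34) → (157.58,104.13) → (173.73,99.07) → (173.90,82.15). Closed: final G1 returns to the first vertex.

**Shape 4** — `<rect>` rectangle, stroke `#0000ff` → score (S545, F1934). Machine vertices: (84.89,116.42) → (99.18,116.42) → (99.18,19.32) → (84.89,19.32) → (84.89,116.42). Closed: final G1 returns to the first vertex.

**Shape 5** — `<path>` quadratic bezier, stroke `#000000` → engrave (S219, F2274). Control points (SVG): P0=(76.45,82.61), P1=(111.88,108.01), P2=(183.01,195.46); sampled at t=k/5. Machine vertices: (76.45,160.63) → (92.05,147.99) → (110.51,130.38) → (131.82,107.81) → (155.99,80.28) → (183.01,47.78). Open path.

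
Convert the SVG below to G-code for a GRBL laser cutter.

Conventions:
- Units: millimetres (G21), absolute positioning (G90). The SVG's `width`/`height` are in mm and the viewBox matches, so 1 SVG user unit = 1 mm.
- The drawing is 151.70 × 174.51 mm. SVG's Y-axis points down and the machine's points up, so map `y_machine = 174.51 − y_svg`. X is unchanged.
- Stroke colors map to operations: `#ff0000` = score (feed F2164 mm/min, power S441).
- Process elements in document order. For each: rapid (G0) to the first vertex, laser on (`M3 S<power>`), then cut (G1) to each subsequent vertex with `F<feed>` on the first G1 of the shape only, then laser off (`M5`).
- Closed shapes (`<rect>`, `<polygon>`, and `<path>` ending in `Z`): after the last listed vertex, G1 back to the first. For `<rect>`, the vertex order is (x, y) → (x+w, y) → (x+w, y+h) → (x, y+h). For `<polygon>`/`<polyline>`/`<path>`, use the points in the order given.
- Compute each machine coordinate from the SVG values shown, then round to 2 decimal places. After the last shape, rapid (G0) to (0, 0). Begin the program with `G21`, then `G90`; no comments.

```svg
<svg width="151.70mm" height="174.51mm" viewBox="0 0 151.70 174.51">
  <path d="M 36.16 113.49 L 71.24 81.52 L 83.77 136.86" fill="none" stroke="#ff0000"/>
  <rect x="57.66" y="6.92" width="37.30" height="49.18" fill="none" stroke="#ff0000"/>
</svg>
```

1 u = 1 mm; y_m = 174.51 − y.

[1] `<path>` open polyline, #ff0000→score S441 F2164: (36.16,61.02) → (71.24,92.99) → (83.77,37.65)

[2] `<rect>` rectangle, #ff0000→score S441 F2164: (57.66,167.59) → (94.96,167.59) → (94.96,118.41) → (57.66,118.41) → (57.66,167.59) (closed)

G21
G90
G0 X36.16 Y61.02
M3 S441
G1 X71.24 Y92.99 F2164
G1 X83.77 Y37.65
M5
G0 X57.66 Y167.59
M3 S441
G1 X94.96 Y167.59 F2164
G1 X94.96 Y118.41
G1 X57.66 Y118.41
G1 X57.66 Y167.59
M5
G0 X0.00 Y0.00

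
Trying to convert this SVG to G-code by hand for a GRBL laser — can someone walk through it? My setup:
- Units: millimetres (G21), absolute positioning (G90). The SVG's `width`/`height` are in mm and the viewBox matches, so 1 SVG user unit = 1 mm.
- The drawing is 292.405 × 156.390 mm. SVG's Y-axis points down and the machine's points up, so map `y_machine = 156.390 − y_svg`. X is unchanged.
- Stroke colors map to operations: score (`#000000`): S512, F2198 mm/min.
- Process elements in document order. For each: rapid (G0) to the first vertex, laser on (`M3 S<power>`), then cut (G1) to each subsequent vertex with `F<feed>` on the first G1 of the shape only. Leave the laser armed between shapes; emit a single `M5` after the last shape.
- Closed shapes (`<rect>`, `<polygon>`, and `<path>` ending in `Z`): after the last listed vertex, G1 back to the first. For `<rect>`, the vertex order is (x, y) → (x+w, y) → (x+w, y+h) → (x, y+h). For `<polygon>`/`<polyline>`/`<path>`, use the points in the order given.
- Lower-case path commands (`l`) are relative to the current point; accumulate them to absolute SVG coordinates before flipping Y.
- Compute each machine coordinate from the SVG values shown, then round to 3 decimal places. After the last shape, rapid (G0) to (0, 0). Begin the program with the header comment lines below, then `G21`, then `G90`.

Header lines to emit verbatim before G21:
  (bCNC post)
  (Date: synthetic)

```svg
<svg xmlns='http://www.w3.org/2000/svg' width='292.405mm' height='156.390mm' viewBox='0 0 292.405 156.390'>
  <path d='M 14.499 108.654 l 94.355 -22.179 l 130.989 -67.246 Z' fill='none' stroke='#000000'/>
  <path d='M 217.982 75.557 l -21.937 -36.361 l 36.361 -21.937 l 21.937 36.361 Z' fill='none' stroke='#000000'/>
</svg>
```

1 u = 1 mm; y_m = 156.390 − y.

[1] `<path>` closed polygon, #000000→score S512 F2198: (14.499,47.736) → (108.854,69.915) → (239.843,137.161) → (14.499,47.736) (closed)

[2] `<path>` regular polygon, #000000→score S512 F2198: (217.982,80.833) → (196.045,117.194) → (232.406,139.131) → (254.343,102.770) → (217.982,80.833) (closed)

(bCNC post)
(Date: synthetic)
G21
G90
G0 X14.499 Y47.736
M3 S512
G1 X108.854 Y69.915 F2198
G1 X239.843 Y137.161
G1 X14.499 Y47.736
G0 X217.982 Y80.833
M3 S512
G1 X196.045 Y117.194 F2198
G1 X232.406 Y139.131
G1 X254.343 Y102.770
G1 X217.982 Y80.833
M5
G0 X0.000 Y0.000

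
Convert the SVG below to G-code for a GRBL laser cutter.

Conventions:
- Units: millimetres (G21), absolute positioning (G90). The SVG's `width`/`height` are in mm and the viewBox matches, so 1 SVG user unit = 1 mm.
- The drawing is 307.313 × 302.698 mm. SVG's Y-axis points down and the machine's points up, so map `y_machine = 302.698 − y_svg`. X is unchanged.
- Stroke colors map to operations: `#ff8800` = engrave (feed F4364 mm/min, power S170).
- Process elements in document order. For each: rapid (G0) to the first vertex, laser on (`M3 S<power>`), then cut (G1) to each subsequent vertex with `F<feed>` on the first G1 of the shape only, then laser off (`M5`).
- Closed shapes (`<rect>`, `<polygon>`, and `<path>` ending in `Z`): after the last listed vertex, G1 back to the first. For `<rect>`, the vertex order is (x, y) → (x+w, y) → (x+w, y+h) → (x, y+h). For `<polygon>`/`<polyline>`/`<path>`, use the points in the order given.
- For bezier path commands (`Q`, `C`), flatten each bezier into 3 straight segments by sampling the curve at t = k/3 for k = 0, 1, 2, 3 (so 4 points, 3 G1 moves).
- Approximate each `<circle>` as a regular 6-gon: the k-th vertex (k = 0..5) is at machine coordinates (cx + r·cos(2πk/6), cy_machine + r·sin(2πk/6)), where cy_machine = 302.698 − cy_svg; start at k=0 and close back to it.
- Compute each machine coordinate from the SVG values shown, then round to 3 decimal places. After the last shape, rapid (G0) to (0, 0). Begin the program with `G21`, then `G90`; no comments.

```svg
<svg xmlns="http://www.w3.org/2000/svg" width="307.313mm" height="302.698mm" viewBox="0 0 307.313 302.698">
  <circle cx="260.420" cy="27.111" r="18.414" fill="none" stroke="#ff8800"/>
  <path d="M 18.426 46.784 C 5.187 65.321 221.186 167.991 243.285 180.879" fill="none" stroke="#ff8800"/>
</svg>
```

G21
G90
G0 X278.834 Y275.587
M3 S170
G1 X269.627 Y291.534 F4364
G1 X251.213 Y291.534
G1 X242.006 Y275.587
G1 X251.213 Y259.640
G1 X269.627 Y259.640
G1 X278.834 Y275.587
M5
G0 X18.426 Y255.914
M3 S170
G1 X65.928 Y215.774 F4364
G1 X172.224 Y158.193
G1 X243.285 Y121.819
M5
G0 X0.000 Y0.000

viewBox `0 0 307.313 302.698` with mm width/height → 1 unit = 1 mm. Flip: y_m = 302.698 − y_svg.

**Shape 1** — `<circle>` circle, stroke `#ff8800` → engrave (S170, F4364). Machine vertices: (278.834,275.587) → (269.627,291.534) → (251.213,291.534) → (242.006,275.587) → (251.213,259.640) → (269.627,259.640) → (278.834,275.587). Closed: final G1 returns to the first vertex.

**Shape 2** — `<path>` cubic bezier, stroke `#ff8800` → engrave (S170, F4364). Control points (SVG): P0=(18.426,46.784), P1=(5.187,65.321), P2=(221.186,167.991), P3=(243.285,180.879); sampled at t=k/3. Machine vertices: (18.426,255.914) → (65.928,215.774) → (172.224,158.193) → (243.285,121.819). Open path.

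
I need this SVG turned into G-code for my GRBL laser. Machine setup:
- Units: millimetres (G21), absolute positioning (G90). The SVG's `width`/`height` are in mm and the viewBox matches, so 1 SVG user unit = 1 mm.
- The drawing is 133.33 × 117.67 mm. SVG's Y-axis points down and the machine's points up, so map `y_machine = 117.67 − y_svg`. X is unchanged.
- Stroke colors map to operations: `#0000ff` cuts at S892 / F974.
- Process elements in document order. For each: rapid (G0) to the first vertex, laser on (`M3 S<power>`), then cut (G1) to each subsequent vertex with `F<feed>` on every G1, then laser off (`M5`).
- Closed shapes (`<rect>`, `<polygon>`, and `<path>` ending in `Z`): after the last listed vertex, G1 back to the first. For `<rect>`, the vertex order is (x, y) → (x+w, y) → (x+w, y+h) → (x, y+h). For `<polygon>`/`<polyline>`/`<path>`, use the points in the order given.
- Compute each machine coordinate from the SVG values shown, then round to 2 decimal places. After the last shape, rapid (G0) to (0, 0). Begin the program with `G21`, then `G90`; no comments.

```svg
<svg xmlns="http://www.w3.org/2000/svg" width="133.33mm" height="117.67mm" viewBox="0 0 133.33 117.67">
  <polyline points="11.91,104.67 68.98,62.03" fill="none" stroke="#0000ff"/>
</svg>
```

G21
G90
G0 X11.91 Y13.00
M3 S892
G1 X68.98 Y55.64 F974
M5
G0 X0.00 Y0.00

Since the viewBox matches the mm dimensions, user units are millimetres directly. The only transform is the Y-flip y_m = 117.67 − y_svg.

Shape 1 is a line segment drawn with `<polyline>`. Its stroke #0000ff means cut at S892, F974. After flipping Y the toolpath is (11.91,13.00) → (68.98,55.64).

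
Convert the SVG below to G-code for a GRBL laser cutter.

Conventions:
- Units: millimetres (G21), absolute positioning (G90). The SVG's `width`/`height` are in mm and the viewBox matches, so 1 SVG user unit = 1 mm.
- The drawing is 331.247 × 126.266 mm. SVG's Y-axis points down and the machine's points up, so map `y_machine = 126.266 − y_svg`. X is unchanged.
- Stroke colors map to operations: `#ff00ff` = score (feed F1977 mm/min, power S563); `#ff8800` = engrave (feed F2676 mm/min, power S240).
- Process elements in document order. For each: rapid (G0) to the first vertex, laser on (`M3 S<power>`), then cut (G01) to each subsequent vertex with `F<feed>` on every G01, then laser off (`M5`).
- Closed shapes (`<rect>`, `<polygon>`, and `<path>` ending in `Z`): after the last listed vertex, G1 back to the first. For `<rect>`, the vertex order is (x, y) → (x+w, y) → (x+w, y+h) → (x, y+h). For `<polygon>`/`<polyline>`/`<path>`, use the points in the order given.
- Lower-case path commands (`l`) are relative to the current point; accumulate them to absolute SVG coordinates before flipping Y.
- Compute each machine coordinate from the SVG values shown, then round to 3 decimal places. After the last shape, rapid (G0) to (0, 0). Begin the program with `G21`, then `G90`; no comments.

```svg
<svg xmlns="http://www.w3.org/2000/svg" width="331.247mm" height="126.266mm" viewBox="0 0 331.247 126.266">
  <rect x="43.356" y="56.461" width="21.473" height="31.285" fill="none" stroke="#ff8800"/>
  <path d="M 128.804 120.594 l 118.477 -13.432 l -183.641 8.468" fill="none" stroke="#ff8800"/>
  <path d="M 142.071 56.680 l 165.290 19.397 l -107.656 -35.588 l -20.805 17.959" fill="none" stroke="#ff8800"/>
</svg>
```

Since the viewBox matches the mm dimensions, user units are millimetres directly. The only transform is the Y-flip y_m = 126.266 − y_svg.

Shape 1 is a rectangle drawn with `<rect>`. Its stroke #ff8800 means engrave at S240, F2676. After flipping Y the toolpath is (43.356,69.805) → (64.829,69.805) → (64.829,38.520) → (43.356,38.520) → (43.356,69.805), returning to the start.

Shape 2 is a open polyline drawn with `<path>`. Its stroke #ff8800 means engrave at S240, F2676. After flipping Y the toolpath is (128.804,5.672) → (247.281,19.104) → (63.640,10.636).

Shape 3 is a open polyline drawn with `<path>`. Its stroke #ff8800 means engrave at S240, F2676. After flipping Y the toolpath is (142.071,69.586) → (307.361,50.189) → (199.705,85.777) → (178.900,67.818).

G21
G90
G0 X43.356 Y69.805
M3 S240
G01 X64.829 Y69.805 F2676
G01 X64.829 Y38.520 F2676
G01 X43.356 Y38.520 F2676
G01 X43.356 Y69.805 F2676
M5
G0 X128.804 Y5.672
M3 S240
G01 X247.281 Y19.104 F2676
G01 X63.640 Y10.636 F2676
M5
G0 X142.071 Y69.586
M3 S240
G01 X307.361 Y50.189 F2676
G01 X199.705 Y85.777 F2676
G01 X178.900 Y67.818 F2676
M5
G0 X0.000 Y0.000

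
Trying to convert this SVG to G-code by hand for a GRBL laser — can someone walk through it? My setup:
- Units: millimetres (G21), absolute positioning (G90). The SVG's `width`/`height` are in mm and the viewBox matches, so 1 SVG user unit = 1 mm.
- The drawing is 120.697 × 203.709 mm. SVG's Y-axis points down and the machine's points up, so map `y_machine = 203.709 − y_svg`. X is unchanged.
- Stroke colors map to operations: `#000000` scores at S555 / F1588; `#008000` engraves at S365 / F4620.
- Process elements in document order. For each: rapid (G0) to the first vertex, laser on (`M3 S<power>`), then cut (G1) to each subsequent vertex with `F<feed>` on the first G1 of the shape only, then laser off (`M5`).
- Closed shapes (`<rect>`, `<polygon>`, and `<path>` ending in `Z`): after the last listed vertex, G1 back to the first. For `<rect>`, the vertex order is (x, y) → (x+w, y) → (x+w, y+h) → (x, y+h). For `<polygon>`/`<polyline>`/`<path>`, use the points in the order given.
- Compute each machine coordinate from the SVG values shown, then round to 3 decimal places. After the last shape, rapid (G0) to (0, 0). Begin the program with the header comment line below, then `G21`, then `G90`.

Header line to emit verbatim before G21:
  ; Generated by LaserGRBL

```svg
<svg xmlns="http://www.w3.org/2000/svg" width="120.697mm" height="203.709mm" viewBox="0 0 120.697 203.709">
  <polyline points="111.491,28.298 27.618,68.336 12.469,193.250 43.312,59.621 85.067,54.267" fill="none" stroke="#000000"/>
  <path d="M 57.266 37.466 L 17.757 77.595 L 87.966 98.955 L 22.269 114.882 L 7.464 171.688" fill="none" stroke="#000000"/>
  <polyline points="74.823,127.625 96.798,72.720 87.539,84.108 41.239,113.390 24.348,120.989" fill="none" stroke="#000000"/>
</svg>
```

Since the viewBox matches the mm dimensions, user units are millimetres directly. The only transform is the Y-flip y_m = 203.709 − y_svg.

Shape 1 is a open polyline drawn with `<polyline>`. Its stroke #000000 means score at S555, F1588. After flipping Y the toolpath is (111.491,175.411) → (27.618,135.373) → (12.469,10.459) → (43.312,144.088) → (85.067,149.442).

Shape 2 is a open polyline drawn with `<path>`. Its stroke #000000 means score at S555, F1588. After flipping Y the toolpath is (57.266,166.243) → (17.757,126.114) → (87.966,104.754) → (22.269,88.827) → (7.464,32.021).

Shape 3 is a open polyline drawn with `<polyline>`. Its stroke #000000 means score at S555, F1588. After flipping Y the toolpath is (74.823,76.084) → (96.798,130.989) → (87.539,119.601) → (41.239,90.319) → (24.348,82.720).

; Generated by LaserGRBL
G21
G90
G0 X111.491 Y175.411
M3 S555
G1 X27.618 Y135.373 F1588
G1 X12.469 Y10.459
G1 X43.312 Y144.088
G1 X85.067 Y149.442
M5
G0 X57.266 Y166.243
M3 S555
G1 X17.757 Y126.114 F1588
G1 X87.966 Y104.754
G1 X22.269 Y88.827
G1 X7.464 Y32.021
M5
G0 X74.823 Y76.084
M3 S555
G1 X96.798 Y130.989 F1588
G1 X87.539 Y119.601
G1 X41.239 Y90.319
G1 X24.348 Y82.720
M5
G0 X0.000 Y0.000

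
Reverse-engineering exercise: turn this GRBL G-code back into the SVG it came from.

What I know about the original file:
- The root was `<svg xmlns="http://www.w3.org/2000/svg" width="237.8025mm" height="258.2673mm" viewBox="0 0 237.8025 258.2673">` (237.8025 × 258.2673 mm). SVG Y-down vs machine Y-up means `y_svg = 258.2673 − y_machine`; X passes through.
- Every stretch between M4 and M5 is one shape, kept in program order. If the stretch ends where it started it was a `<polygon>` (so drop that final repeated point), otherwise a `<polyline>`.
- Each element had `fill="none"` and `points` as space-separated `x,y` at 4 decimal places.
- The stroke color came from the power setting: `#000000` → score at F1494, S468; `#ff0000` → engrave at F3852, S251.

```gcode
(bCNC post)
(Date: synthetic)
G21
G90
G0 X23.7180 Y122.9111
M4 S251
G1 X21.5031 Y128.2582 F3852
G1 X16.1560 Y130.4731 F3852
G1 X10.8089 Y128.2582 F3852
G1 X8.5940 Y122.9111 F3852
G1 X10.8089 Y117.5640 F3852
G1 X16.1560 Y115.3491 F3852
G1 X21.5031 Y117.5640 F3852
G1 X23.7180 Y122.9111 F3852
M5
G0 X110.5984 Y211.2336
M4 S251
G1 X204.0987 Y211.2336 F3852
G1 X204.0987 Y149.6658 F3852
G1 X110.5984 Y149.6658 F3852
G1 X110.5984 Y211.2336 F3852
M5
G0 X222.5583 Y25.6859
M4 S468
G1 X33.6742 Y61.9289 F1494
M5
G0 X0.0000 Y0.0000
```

y_svg = 258.2673 − y_m.

[1] S251→`#ff0000` (engrave); closed run; points: 23.7180,135.3562 21.5031,130.0091 16.1560,127.7942 10.8089,130.0091 8.5940,135.3562 10.8089,140.7033 16.1560,142.9182 21.5031,140.7033

[2] S251→`#ff0000` (engrave); closed run; points: 110.5984,47.0337 204.0987,47.0337 204.0987,108.6015 110.5984,108.6015

[3] S468→`#000000` (score); open run; points: 222.5583,232.5814 33.6742,196.3384

<svg xmlns="http://www.w3.org/2000/svg" width="237.8025mm" height="258.2673mm" viewBox="0 0 237.8025 258.2673">
  <polygon points="23.7180,135.3562 21.5031,130.0091 16.1560,127.7942 10.8089,130.0091 8.5940,135.3562 10.8089,140.7033 16.1560,142.9182 21.5031,140.7033" fill="none" stroke="#ff0000"/>
  <polygon points="110.5984,47.0337 204.0987,47.0337 204.0987,108.6015 110.5984,108.6015" fill="none" stroke="#ff0000"/>
  <polyline points="222.5583,232.5814 33.6742,196.3384" fill="none" stroke="#000000"/>
</svg>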